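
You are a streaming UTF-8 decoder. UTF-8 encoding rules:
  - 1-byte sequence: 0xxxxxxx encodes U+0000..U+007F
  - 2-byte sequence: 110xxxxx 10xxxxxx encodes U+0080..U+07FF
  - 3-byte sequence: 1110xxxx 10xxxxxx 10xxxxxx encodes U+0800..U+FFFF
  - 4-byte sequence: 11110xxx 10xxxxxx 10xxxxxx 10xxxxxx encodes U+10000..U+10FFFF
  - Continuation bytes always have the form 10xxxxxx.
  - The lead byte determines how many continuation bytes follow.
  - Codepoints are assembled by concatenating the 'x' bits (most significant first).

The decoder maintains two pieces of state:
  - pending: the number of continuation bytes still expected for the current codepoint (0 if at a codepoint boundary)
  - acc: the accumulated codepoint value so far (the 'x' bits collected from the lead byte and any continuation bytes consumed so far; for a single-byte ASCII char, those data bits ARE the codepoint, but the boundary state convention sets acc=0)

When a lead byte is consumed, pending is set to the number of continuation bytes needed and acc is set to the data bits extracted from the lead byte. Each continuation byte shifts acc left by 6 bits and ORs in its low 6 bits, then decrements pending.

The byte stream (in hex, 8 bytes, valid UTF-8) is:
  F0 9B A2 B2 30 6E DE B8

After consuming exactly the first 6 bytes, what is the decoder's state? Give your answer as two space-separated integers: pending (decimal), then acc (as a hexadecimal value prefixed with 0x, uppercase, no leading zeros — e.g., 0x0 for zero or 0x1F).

Byte[0]=F0: 4-byte lead. pending=3, acc=0x0
Byte[1]=9B: continuation. acc=(acc<<6)|0x1B=0x1B, pending=2
Byte[2]=A2: continuation. acc=(acc<<6)|0x22=0x6E2, pending=1
Byte[3]=B2: continuation. acc=(acc<<6)|0x32=0x1B8B2, pending=0
Byte[4]=30: 1-byte. pending=0, acc=0x0
Byte[5]=6E: 1-byte. pending=0, acc=0x0

Answer: 0 0x0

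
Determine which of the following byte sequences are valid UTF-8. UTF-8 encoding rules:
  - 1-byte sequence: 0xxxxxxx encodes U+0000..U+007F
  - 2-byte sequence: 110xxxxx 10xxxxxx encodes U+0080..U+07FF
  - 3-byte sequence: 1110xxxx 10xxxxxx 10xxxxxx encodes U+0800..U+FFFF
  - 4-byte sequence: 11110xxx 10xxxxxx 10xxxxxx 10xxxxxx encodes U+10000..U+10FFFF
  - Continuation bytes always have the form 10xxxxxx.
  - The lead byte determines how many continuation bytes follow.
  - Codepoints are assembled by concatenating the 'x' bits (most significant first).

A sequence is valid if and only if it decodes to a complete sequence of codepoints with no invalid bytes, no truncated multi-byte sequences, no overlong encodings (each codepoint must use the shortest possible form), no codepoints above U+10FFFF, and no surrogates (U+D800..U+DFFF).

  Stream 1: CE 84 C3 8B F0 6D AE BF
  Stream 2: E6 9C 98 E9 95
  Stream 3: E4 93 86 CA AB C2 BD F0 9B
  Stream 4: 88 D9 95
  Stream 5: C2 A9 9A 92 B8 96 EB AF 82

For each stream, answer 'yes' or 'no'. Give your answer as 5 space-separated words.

Stream 1: error at byte offset 5. INVALID
Stream 2: error at byte offset 5. INVALID
Stream 3: error at byte offset 9. INVALID
Stream 4: error at byte offset 0. INVALID
Stream 5: error at byte offset 2. INVALID

Answer: no no no no no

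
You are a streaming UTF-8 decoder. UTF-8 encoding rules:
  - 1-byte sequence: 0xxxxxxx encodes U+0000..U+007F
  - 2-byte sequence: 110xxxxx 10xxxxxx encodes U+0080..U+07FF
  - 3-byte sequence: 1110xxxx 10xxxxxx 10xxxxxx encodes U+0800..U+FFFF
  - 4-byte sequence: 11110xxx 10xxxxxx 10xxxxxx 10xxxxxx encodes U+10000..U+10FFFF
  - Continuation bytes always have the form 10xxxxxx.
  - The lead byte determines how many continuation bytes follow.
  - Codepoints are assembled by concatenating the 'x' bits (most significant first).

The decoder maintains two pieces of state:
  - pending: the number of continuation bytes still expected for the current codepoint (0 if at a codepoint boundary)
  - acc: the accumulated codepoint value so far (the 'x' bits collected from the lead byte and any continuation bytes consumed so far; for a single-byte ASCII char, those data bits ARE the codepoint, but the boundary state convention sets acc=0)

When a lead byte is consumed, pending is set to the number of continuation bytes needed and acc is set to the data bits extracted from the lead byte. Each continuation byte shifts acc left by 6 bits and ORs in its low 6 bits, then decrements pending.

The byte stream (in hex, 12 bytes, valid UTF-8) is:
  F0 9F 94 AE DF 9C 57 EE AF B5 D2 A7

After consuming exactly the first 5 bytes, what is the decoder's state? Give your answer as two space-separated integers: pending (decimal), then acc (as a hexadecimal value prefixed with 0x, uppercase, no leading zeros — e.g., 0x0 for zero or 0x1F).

Answer: 1 0x1F

Derivation:
Byte[0]=F0: 4-byte lead. pending=3, acc=0x0
Byte[1]=9F: continuation. acc=(acc<<6)|0x1F=0x1F, pending=2
Byte[2]=94: continuation. acc=(acc<<6)|0x14=0x7D4, pending=1
Byte[3]=AE: continuation. acc=(acc<<6)|0x2E=0x1F52E, pending=0
Byte[4]=DF: 2-byte lead. pending=1, acc=0x1F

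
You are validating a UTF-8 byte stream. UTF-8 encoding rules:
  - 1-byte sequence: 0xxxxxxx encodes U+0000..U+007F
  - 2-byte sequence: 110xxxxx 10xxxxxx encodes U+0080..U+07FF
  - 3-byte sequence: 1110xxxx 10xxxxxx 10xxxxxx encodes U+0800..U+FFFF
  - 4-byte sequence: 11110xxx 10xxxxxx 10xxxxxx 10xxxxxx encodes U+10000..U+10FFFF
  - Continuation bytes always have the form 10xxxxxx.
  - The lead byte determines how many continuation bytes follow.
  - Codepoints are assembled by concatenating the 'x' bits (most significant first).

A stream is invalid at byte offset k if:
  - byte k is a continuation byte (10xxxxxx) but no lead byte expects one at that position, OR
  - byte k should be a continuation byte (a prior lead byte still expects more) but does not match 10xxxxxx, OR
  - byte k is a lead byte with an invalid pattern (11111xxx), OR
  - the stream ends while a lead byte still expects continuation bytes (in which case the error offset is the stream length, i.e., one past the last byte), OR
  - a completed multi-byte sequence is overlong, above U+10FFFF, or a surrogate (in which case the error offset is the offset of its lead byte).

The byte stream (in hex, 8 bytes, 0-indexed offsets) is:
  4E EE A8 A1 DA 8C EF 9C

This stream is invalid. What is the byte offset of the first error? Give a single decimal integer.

Answer: 8

Derivation:
Byte[0]=4E: 1-byte ASCII. cp=U+004E
Byte[1]=EE: 3-byte lead, need 2 cont bytes. acc=0xE
Byte[2]=A8: continuation. acc=(acc<<6)|0x28=0x3A8
Byte[3]=A1: continuation. acc=(acc<<6)|0x21=0xEA21
Completed: cp=U+EA21 (starts at byte 1)
Byte[4]=DA: 2-byte lead, need 1 cont bytes. acc=0x1A
Byte[5]=8C: continuation. acc=(acc<<6)|0x0C=0x68C
Completed: cp=U+068C (starts at byte 4)
Byte[6]=EF: 3-byte lead, need 2 cont bytes. acc=0xF
Byte[7]=9C: continuation. acc=(acc<<6)|0x1C=0x3DC
Byte[8]: stream ended, expected continuation. INVALID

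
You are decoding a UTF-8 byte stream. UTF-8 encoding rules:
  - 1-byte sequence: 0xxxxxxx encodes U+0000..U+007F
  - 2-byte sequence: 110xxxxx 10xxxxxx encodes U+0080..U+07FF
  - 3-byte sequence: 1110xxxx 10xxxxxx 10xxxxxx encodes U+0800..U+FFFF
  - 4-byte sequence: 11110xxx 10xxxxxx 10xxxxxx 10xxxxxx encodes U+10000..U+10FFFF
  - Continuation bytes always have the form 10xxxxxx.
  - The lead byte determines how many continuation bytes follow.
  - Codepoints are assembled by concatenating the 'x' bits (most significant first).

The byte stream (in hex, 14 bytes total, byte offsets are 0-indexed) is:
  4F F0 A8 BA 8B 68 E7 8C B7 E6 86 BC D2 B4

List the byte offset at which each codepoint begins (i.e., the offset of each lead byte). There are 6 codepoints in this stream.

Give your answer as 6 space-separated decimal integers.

Answer: 0 1 5 6 9 12

Derivation:
Byte[0]=4F: 1-byte ASCII. cp=U+004F
Byte[1]=F0: 4-byte lead, need 3 cont bytes. acc=0x0
Byte[2]=A8: continuation. acc=(acc<<6)|0x28=0x28
Byte[3]=BA: continuation. acc=(acc<<6)|0x3A=0xA3A
Byte[4]=8B: continuation. acc=(acc<<6)|0x0B=0x28E8B
Completed: cp=U+28E8B (starts at byte 1)
Byte[5]=68: 1-byte ASCII. cp=U+0068
Byte[6]=E7: 3-byte lead, need 2 cont bytes. acc=0x7
Byte[7]=8C: continuation. acc=(acc<<6)|0x0C=0x1CC
Byte[8]=B7: continuation. acc=(acc<<6)|0x37=0x7337
Completed: cp=U+7337 (starts at byte 6)
Byte[9]=E6: 3-byte lead, need 2 cont bytes. acc=0x6
Byte[10]=86: continuation. acc=(acc<<6)|0x06=0x186
Byte[11]=BC: continuation. acc=(acc<<6)|0x3C=0x61BC
Completed: cp=U+61BC (starts at byte 9)
Byte[12]=D2: 2-byte lead, need 1 cont bytes. acc=0x12
Byte[13]=B4: continuation. acc=(acc<<6)|0x34=0x4B4
Completed: cp=U+04B4 (starts at byte 12)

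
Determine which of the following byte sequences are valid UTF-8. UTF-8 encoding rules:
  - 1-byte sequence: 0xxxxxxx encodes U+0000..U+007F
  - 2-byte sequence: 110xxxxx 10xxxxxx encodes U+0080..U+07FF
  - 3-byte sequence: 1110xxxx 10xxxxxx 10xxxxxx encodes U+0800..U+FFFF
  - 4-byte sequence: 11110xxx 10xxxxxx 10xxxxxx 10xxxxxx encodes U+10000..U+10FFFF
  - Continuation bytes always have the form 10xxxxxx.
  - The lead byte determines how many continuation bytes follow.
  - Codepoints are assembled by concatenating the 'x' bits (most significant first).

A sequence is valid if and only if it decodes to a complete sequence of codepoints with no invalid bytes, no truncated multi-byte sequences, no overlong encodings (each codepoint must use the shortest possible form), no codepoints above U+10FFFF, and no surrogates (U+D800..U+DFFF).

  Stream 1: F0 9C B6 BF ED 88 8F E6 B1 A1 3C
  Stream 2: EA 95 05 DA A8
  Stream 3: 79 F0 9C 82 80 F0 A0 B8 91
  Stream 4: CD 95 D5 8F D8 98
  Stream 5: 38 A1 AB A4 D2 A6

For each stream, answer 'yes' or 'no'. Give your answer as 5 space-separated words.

Stream 1: decodes cleanly. VALID
Stream 2: error at byte offset 2. INVALID
Stream 3: decodes cleanly. VALID
Stream 4: decodes cleanly. VALID
Stream 5: error at byte offset 1. INVALID

Answer: yes no yes yes no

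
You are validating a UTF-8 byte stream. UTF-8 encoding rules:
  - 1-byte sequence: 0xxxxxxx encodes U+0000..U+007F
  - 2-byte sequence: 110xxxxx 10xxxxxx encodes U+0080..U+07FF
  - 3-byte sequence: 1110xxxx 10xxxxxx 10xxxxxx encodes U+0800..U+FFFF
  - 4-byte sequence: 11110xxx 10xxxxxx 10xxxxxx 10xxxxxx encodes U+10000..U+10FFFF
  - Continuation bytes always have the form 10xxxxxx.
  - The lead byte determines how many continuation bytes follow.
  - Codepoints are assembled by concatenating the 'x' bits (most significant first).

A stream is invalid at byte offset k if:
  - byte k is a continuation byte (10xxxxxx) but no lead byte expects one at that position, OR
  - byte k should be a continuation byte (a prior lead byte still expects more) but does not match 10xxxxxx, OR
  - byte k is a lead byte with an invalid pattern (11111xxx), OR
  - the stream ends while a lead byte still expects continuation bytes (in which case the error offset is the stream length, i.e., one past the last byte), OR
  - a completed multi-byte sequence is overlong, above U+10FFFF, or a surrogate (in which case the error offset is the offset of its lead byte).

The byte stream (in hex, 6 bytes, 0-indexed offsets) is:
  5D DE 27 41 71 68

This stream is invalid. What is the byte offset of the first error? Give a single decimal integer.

Answer: 2

Derivation:
Byte[0]=5D: 1-byte ASCII. cp=U+005D
Byte[1]=DE: 2-byte lead, need 1 cont bytes. acc=0x1E
Byte[2]=27: expected 10xxxxxx continuation. INVALID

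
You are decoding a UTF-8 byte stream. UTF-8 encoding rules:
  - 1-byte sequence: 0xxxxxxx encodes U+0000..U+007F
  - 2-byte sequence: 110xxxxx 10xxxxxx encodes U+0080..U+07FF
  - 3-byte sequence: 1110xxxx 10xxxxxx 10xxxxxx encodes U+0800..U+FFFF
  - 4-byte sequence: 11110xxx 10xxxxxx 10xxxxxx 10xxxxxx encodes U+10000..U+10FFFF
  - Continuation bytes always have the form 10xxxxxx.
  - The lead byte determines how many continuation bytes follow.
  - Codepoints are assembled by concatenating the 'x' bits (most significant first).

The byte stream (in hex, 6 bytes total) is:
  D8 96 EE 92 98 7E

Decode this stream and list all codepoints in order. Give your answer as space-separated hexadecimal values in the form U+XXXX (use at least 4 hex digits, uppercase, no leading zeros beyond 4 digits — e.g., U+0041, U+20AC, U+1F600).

Answer: U+0616 U+E498 U+007E

Derivation:
Byte[0]=D8: 2-byte lead, need 1 cont bytes. acc=0x18
Byte[1]=96: continuation. acc=(acc<<6)|0x16=0x616
Completed: cp=U+0616 (starts at byte 0)
Byte[2]=EE: 3-byte lead, need 2 cont bytes. acc=0xE
Byte[3]=92: continuation. acc=(acc<<6)|0x12=0x392
Byte[4]=98: continuation. acc=(acc<<6)|0x18=0xE498
Completed: cp=U+E498 (starts at byte 2)
Byte[5]=7E: 1-byte ASCII. cp=U+007E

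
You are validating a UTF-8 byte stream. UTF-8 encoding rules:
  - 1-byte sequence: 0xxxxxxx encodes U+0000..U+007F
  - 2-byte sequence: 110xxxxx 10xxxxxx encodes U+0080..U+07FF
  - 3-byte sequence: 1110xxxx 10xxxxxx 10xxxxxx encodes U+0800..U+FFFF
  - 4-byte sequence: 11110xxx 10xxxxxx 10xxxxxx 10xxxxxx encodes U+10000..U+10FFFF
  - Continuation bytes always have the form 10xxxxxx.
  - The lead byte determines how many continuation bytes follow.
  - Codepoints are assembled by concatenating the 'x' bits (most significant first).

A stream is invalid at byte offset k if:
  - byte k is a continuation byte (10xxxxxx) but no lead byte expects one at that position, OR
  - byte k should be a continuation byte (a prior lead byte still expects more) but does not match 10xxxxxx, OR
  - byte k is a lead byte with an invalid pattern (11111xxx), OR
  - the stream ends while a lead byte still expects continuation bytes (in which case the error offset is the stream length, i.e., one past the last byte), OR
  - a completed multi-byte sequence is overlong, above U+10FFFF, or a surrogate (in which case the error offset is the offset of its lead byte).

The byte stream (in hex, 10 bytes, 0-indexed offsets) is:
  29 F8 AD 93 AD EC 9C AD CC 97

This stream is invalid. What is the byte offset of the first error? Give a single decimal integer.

Answer: 1

Derivation:
Byte[0]=29: 1-byte ASCII. cp=U+0029
Byte[1]=F8: INVALID lead byte (not 0xxx/110x/1110/11110)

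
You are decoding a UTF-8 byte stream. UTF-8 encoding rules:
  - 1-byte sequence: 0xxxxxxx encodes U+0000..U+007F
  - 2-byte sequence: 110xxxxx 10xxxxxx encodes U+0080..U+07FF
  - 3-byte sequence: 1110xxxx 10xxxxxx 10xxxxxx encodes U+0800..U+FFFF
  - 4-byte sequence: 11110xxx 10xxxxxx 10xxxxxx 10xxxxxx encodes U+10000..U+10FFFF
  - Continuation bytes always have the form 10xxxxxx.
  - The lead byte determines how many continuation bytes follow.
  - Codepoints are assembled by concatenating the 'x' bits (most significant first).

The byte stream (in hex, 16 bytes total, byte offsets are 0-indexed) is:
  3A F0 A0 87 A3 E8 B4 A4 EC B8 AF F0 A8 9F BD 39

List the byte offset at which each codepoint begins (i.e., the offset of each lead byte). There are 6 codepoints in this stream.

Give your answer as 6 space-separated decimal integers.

Byte[0]=3A: 1-byte ASCII. cp=U+003A
Byte[1]=F0: 4-byte lead, need 3 cont bytes. acc=0x0
Byte[2]=A0: continuation. acc=(acc<<6)|0x20=0x20
Byte[3]=87: continuation. acc=(acc<<6)|0x07=0x807
Byte[4]=A3: continuation. acc=(acc<<6)|0x23=0x201E3
Completed: cp=U+201E3 (starts at byte 1)
Byte[5]=E8: 3-byte lead, need 2 cont bytes. acc=0x8
Byte[6]=B4: continuation. acc=(acc<<6)|0x34=0x234
Byte[7]=A4: continuation. acc=(acc<<6)|0x24=0x8D24
Completed: cp=U+8D24 (starts at byte 5)
Byte[8]=EC: 3-byte lead, need 2 cont bytes. acc=0xC
Byte[9]=B8: continuation. acc=(acc<<6)|0x38=0x338
Byte[10]=AF: continuation. acc=(acc<<6)|0x2F=0xCE2F
Completed: cp=U+CE2F (starts at byte 8)
Byte[11]=F0: 4-byte lead, need 3 cont bytes. acc=0x0
Byte[12]=A8: continuation. acc=(acc<<6)|0x28=0x28
Byte[13]=9F: continuation. acc=(acc<<6)|0x1F=0xA1F
Byte[14]=BD: continuation. acc=(acc<<6)|0x3D=0x287FD
Completed: cp=U+287FD (starts at byte 11)
Byte[15]=39: 1-byte ASCII. cp=U+0039

Answer: 0 1 5 8 11 15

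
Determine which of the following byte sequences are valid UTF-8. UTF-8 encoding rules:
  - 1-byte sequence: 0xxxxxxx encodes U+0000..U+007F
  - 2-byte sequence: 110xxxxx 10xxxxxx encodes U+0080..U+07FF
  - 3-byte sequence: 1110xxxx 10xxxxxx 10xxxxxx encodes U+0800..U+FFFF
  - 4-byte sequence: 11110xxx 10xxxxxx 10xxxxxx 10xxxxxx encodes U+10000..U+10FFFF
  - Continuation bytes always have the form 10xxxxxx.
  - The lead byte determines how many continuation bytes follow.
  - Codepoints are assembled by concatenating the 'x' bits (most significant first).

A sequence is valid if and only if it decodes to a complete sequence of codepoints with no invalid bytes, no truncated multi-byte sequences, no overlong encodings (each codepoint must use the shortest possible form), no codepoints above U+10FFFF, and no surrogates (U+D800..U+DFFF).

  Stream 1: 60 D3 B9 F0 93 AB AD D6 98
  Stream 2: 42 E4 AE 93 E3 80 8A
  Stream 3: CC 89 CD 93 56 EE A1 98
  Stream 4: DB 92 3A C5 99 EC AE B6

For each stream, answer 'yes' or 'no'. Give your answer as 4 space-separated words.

Answer: yes yes yes yes

Derivation:
Stream 1: decodes cleanly. VALID
Stream 2: decodes cleanly. VALID
Stream 3: decodes cleanly. VALID
Stream 4: decodes cleanly. VALID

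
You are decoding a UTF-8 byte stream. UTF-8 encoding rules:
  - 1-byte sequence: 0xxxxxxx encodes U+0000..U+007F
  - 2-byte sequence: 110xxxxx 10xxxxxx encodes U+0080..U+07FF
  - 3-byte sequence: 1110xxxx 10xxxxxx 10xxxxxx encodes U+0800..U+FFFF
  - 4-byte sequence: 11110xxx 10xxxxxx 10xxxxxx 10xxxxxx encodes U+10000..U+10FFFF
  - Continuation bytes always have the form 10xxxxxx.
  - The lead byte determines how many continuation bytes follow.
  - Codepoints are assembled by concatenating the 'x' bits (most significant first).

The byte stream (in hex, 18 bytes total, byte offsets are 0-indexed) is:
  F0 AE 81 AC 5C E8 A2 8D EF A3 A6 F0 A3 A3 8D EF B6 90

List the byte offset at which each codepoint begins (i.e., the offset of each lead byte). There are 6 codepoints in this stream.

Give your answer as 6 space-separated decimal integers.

Answer: 0 4 5 8 11 15

Derivation:
Byte[0]=F0: 4-byte lead, need 3 cont bytes. acc=0x0
Byte[1]=AE: continuation. acc=(acc<<6)|0x2E=0x2E
Byte[2]=81: continuation. acc=(acc<<6)|0x01=0xB81
Byte[3]=AC: continuation. acc=(acc<<6)|0x2C=0x2E06C
Completed: cp=U+2E06C (starts at byte 0)
Byte[4]=5C: 1-byte ASCII. cp=U+005C
Byte[5]=E8: 3-byte lead, need 2 cont bytes. acc=0x8
Byte[6]=A2: continuation. acc=(acc<<6)|0x22=0x222
Byte[7]=8D: continuation. acc=(acc<<6)|0x0D=0x888D
Completed: cp=U+888D (starts at byte 5)
Byte[8]=EF: 3-byte lead, need 2 cont bytes. acc=0xF
Byte[9]=A3: continuation. acc=(acc<<6)|0x23=0x3E3
Byte[10]=A6: continuation. acc=(acc<<6)|0x26=0xF8E6
Completed: cp=U+F8E6 (starts at byte 8)
Byte[11]=F0: 4-byte lead, need 3 cont bytes. acc=0x0
Byte[12]=A3: continuation. acc=(acc<<6)|0x23=0x23
Byte[13]=A3: continuation. acc=(acc<<6)|0x23=0x8E3
Byte[14]=8D: continuation. acc=(acc<<6)|0x0D=0x238CD
Completed: cp=U+238CD (starts at byte 11)
Byte[15]=EF: 3-byte lead, need 2 cont bytes. acc=0xF
Byte[16]=B6: continuation. acc=(acc<<6)|0x36=0x3F6
Byte[17]=90: continuation. acc=(acc<<6)|0x10=0xFD90
Completed: cp=U+FD90 (starts at byte 15)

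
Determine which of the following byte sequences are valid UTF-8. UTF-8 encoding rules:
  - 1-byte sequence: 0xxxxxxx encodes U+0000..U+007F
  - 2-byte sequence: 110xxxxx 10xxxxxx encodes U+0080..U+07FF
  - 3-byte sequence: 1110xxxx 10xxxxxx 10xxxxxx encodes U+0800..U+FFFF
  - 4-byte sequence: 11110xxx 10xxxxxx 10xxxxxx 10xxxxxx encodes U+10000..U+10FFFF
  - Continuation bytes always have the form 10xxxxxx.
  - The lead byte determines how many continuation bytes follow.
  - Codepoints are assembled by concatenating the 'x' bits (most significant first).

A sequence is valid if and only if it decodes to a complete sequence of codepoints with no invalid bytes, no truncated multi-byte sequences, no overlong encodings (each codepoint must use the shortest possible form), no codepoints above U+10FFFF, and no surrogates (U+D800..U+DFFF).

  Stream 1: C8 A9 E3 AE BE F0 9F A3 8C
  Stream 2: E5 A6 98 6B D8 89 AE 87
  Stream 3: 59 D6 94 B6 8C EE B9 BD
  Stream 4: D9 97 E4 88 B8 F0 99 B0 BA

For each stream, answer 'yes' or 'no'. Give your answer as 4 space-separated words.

Answer: yes no no yes

Derivation:
Stream 1: decodes cleanly. VALID
Stream 2: error at byte offset 6. INVALID
Stream 3: error at byte offset 3. INVALID
Stream 4: decodes cleanly. VALID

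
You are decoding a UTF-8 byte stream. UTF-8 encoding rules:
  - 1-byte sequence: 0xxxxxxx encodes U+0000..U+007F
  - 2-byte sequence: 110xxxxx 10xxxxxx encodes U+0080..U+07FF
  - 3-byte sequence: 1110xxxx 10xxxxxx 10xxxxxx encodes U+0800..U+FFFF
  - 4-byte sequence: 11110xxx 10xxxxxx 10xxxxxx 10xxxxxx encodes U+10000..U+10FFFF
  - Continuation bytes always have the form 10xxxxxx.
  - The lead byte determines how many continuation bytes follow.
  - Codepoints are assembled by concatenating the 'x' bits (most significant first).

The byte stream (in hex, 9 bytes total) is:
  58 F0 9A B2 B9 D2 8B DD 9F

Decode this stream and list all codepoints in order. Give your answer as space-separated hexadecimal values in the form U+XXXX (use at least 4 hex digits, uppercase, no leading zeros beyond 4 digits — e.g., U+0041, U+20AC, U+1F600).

Byte[0]=58: 1-byte ASCII. cp=U+0058
Byte[1]=F0: 4-byte lead, need 3 cont bytes. acc=0x0
Byte[2]=9A: continuation. acc=(acc<<6)|0x1A=0x1A
Byte[3]=B2: continuation. acc=(acc<<6)|0x32=0x6B2
Byte[4]=B9: continuation. acc=(acc<<6)|0x39=0x1ACB9
Completed: cp=U+1ACB9 (starts at byte 1)
Byte[5]=D2: 2-byte lead, need 1 cont bytes. acc=0x12
Byte[6]=8B: continuation. acc=(acc<<6)|0x0B=0x48B
Completed: cp=U+048B (starts at byte 5)
Byte[7]=DD: 2-byte lead, need 1 cont bytes. acc=0x1D
Byte[8]=9F: continuation. acc=(acc<<6)|0x1F=0x75F
Completed: cp=U+075F (starts at byte 7)

Answer: U+0058 U+1ACB9 U+048B U+075F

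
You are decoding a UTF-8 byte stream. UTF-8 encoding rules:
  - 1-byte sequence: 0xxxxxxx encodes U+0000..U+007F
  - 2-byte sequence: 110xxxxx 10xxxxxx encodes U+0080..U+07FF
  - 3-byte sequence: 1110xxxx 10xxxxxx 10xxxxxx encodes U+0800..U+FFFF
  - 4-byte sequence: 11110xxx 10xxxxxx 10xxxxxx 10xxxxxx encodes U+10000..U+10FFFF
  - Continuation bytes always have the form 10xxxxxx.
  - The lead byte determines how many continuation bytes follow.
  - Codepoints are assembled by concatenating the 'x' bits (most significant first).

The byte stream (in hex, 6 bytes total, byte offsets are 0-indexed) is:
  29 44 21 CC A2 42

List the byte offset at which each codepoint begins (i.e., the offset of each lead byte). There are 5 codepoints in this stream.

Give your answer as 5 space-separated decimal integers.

Answer: 0 1 2 3 5

Derivation:
Byte[0]=29: 1-byte ASCII. cp=U+0029
Byte[1]=44: 1-byte ASCII. cp=U+0044
Byte[2]=21: 1-byte ASCII. cp=U+0021
Byte[3]=CC: 2-byte lead, need 1 cont bytes. acc=0xC
Byte[4]=A2: continuation. acc=(acc<<6)|0x22=0x322
Completed: cp=U+0322 (starts at byte 3)
Byte[5]=42: 1-byte ASCII. cp=U+0042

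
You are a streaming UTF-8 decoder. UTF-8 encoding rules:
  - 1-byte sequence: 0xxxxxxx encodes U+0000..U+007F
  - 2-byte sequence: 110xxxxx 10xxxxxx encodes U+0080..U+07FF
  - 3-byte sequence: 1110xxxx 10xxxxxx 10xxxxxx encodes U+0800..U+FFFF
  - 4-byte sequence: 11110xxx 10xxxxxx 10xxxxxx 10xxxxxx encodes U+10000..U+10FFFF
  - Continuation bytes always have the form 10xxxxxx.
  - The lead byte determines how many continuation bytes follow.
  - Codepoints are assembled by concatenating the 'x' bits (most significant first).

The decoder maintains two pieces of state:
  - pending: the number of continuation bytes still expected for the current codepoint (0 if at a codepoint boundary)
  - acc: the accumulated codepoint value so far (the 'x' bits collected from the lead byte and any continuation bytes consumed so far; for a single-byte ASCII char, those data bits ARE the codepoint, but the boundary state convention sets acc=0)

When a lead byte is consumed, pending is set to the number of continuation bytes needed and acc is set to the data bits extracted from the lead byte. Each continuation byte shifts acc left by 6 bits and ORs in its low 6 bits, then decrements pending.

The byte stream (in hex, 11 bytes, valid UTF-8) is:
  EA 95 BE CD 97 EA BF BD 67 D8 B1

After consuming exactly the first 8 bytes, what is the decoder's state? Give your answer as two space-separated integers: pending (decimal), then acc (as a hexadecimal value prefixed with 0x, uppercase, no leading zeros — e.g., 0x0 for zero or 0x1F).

Answer: 0 0xAFFD

Derivation:
Byte[0]=EA: 3-byte lead. pending=2, acc=0xA
Byte[1]=95: continuation. acc=(acc<<6)|0x15=0x295, pending=1
Byte[2]=BE: continuation. acc=(acc<<6)|0x3E=0xA57E, pending=0
Byte[3]=CD: 2-byte lead. pending=1, acc=0xD
Byte[4]=97: continuation. acc=(acc<<6)|0x17=0x357, pending=0
Byte[5]=EA: 3-byte lead. pending=2, acc=0xA
Byte[6]=BF: continuation. acc=(acc<<6)|0x3F=0x2BF, pending=1
Byte[7]=BD: continuation. acc=(acc<<6)|0x3D=0xAFFD, pending=0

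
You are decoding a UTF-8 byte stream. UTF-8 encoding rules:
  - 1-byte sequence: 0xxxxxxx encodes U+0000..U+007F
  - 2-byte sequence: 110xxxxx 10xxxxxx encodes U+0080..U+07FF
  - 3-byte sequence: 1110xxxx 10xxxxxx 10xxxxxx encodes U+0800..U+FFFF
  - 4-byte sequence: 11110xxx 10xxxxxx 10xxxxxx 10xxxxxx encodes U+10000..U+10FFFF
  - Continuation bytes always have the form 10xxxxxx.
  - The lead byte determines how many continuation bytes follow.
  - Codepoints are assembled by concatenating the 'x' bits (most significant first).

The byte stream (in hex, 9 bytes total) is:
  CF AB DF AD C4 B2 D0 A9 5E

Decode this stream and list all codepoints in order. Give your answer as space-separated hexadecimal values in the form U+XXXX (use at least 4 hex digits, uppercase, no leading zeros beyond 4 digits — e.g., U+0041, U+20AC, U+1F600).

Byte[0]=CF: 2-byte lead, need 1 cont bytes. acc=0xF
Byte[1]=AB: continuation. acc=(acc<<6)|0x2B=0x3EB
Completed: cp=U+03EB (starts at byte 0)
Byte[2]=DF: 2-byte lead, need 1 cont bytes. acc=0x1F
Byte[3]=AD: continuation. acc=(acc<<6)|0x2D=0x7ED
Completed: cp=U+07ED (starts at byte 2)
Byte[4]=C4: 2-byte lead, need 1 cont bytes. acc=0x4
Byte[5]=B2: continuation. acc=(acc<<6)|0x32=0x132
Completed: cp=U+0132 (starts at byte 4)
Byte[6]=D0: 2-byte lead, need 1 cont bytes. acc=0x10
Byte[7]=A9: continuation. acc=(acc<<6)|0x29=0x429
Completed: cp=U+0429 (starts at byte 6)
Byte[8]=5E: 1-byte ASCII. cp=U+005E

Answer: U+03EB U+07ED U+0132 U+0429 U+005E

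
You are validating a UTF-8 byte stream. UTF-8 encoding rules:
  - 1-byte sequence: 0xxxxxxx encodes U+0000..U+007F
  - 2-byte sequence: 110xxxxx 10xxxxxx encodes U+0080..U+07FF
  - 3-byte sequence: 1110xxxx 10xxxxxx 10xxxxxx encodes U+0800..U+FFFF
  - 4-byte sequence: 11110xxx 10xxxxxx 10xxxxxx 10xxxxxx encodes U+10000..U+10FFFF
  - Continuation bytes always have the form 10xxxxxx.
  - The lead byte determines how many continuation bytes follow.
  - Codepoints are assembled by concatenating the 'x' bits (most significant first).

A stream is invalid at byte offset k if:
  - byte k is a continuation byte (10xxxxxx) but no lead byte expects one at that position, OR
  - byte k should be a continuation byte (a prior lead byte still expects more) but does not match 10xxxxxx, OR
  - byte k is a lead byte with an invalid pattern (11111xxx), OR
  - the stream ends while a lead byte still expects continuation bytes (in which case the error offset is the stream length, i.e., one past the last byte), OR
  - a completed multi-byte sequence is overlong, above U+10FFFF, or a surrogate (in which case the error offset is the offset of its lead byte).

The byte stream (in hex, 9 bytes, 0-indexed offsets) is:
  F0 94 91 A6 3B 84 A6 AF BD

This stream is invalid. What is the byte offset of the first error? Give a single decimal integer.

Byte[0]=F0: 4-byte lead, need 3 cont bytes. acc=0x0
Byte[1]=94: continuation. acc=(acc<<6)|0x14=0x14
Byte[2]=91: continuation. acc=(acc<<6)|0x11=0x511
Byte[3]=A6: continuation. acc=(acc<<6)|0x26=0x14466
Completed: cp=U+14466 (starts at byte 0)
Byte[4]=3B: 1-byte ASCII. cp=U+003B
Byte[5]=84: INVALID lead byte (not 0xxx/110x/1110/11110)

Answer: 5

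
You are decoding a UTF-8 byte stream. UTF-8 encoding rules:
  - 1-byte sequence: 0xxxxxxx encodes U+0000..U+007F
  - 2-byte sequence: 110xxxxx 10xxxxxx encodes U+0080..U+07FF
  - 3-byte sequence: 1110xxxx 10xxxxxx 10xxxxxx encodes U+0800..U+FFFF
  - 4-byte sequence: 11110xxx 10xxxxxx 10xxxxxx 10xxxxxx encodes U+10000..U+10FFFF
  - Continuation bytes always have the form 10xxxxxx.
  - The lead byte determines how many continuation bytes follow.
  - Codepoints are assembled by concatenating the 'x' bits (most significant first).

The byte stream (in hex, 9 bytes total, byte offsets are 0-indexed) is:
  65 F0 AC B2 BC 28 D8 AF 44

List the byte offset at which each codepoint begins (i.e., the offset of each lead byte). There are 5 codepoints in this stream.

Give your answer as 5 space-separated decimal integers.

Byte[0]=65: 1-byte ASCII. cp=U+0065
Byte[1]=F0: 4-byte lead, need 3 cont bytes. acc=0x0
Byte[2]=AC: continuation. acc=(acc<<6)|0x2C=0x2C
Byte[3]=B2: continuation. acc=(acc<<6)|0x32=0xB32
Byte[4]=BC: continuation. acc=(acc<<6)|0x3C=0x2CCBC
Completed: cp=U+2CCBC (starts at byte 1)
Byte[5]=28: 1-byte ASCII. cp=U+0028
Byte[6]=D8: 2-byte lead, need 1 cont bytes. acc=0x18
Byte[7]=AF: continuation. acc=(acc<<6)|0x2F=0x62F
Completed: cp=U+062F (starts at byte 6)
Byte[8]=44: 1-byte ASCII. cp=U+0044

Answer: 0 1 5 6 8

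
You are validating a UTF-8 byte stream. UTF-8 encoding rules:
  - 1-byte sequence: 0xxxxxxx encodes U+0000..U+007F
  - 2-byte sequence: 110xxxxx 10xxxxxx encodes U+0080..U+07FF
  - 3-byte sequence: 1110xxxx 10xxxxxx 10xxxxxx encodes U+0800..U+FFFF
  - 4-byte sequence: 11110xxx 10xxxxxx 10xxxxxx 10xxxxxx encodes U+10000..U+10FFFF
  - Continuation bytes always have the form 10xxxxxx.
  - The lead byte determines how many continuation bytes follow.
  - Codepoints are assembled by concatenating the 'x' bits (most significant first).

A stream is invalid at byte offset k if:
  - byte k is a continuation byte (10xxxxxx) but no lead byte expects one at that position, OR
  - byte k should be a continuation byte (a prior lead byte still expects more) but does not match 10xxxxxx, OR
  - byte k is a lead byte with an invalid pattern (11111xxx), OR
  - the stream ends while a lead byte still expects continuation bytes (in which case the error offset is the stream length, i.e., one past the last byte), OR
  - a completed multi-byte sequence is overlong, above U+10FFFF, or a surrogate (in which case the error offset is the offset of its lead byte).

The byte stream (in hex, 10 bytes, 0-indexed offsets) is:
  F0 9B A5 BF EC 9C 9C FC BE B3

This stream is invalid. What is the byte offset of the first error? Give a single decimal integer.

Byte[0]=F0: 4-byte lead, need 3 cont bytes. acc=0x0
Byte[1]=9B: continuation. acc=(acc<<6)|0x1B=0x1B
Byte[2]=A5: continuation. acc=(acc<<6)|0x25=0x6E5
Byte[3]=BF: continuation. acc=(acc<<6)|0x3F=0x1B97F
Completed: cp=U+1B97F (starts at byte 0)
Byte[4]=EC: 3-byte lead, need 2 cont bytes. acc=0xC
Byte[5]=9C: continuation. acc=(acc<<6)|0x1C=0x31C
Byte[6]=9C: continuation. acc=(acc<<6)|0x1C=0xC71C
Completed: cp=U+C71C (starts at byte 4)
Byte[7]=FC: INVALID lead byte (not 0xxx/110x/1110/11110)

Answer: 7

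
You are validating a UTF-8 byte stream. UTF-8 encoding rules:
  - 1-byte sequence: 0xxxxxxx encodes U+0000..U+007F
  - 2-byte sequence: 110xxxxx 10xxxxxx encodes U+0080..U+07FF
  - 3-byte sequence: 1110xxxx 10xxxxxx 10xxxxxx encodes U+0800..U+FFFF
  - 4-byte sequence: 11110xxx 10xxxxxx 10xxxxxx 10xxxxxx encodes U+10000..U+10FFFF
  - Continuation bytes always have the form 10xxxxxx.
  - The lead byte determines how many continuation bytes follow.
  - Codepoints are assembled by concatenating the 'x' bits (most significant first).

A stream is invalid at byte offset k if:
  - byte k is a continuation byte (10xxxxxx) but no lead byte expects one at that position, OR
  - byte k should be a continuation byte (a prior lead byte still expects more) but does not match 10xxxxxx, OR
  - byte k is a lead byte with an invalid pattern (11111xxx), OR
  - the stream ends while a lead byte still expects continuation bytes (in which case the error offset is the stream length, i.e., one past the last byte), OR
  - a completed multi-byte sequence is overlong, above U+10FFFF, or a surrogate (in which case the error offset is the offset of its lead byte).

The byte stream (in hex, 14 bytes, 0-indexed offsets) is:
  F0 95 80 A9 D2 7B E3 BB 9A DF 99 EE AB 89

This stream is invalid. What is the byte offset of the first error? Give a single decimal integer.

Answer: 5

Derivation:
Byte[0]=F0: 4-byte lead, need 3 cont bytes. acc=0x0
Byte[1]=95: continuation. acc=(acc<<6)|0x15=0x15
Byte[2]=80: continuation. acc=(acc<<6)|0x00=0x540
Byte[3]=A9: continuation. acc=(acc<<6)|0x29=0x15029
Completed: cp=U+15029 (starts at byte 0)
Byte[4]=D2: 2-byte lead, need 1 cont bytes. acc=0x12
Byte[5]=7B: expected 10xxxxxx continuation. INVALID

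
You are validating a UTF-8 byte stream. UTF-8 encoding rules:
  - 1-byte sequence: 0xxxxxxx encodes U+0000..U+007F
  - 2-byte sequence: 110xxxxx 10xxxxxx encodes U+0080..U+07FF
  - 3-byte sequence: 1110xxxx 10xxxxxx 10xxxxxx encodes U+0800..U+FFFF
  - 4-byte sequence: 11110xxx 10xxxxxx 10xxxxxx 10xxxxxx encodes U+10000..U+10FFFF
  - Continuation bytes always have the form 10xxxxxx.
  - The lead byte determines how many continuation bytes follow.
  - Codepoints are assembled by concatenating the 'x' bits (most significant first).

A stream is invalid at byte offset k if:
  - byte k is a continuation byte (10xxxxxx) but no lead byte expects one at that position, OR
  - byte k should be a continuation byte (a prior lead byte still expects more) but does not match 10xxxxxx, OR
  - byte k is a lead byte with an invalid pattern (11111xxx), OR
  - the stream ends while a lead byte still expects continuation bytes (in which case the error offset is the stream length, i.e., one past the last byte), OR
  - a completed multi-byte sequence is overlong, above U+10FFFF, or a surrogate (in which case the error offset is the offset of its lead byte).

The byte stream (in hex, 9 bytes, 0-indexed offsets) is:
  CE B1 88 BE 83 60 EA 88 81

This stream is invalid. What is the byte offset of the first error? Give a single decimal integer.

Byte[0]=CE: 2-byte lead, need 1 cont bytes. acc=0xE
Byte[1]=B1: continuation. acc=(acc<<6)|0x31=0x3B1
Completed: cp=U+03B1 (starts at byte 0)
Byte[2]=88: INVALID lead byte (not 0xxx/110x/1110/11110)

Answer: 2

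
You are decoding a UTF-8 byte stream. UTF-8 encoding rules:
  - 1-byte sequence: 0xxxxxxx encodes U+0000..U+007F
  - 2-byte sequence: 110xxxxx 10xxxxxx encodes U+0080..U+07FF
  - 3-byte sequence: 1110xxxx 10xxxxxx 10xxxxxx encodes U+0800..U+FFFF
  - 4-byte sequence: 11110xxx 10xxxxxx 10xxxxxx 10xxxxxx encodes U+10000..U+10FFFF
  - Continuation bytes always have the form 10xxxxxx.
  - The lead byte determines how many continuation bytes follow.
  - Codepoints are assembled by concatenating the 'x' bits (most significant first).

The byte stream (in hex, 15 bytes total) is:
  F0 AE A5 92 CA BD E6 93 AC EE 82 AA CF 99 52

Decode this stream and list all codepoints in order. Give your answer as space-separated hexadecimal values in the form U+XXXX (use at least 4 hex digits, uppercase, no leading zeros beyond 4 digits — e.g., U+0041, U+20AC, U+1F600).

Answer: U+2E952 U+02BD U+64EC U+E0AA U+03D9 U+0052

Derivation:
Byte[0]=F0: 4-byte lead, need 3 cont bytes. acc=0x0
Byte[1]=AE: continuation. acc=(acc<<6)|0x2E=0x2E
Byte[2]=A5: continuation. acc=(acc<<6)|0x25=0xBA5
Byte[3]=92: continuation. acc=(acc<<6)|0x12=0x2E952
Completed: cp=U+2E952 (starts at byte 0)
Byte[4]=CA: 2-byte lead, need 1 cont bytes. acc=0xA
Byte[5]=BD: continuation. acc=(acc<<6)|0x3D=0x2BD
Completed: cp=U+02BD (starts at byte 4)
Byte[6]=E6: 3-byte lead, need 2 cont bytes. acc=0x6
Byte[7]=93: continuation. acc=(acc<<6)|0x13=0x193
Byte[8]=AC: continuation. acc=(acc<<6)|0x2C=0x64EC
Completed: cp=U+64EC (starts at byte 6)
Byte[9]=EE: 3-byte lead, need 2 cont bytes. acc=0xE
Byte[10]=82: continuation. acc=(acc<<6)|0x02=0x382
Byte[11]=AA: continuation. acc=(acc<<6)|0x2A=0xE0AA
Completed: cp=U+E0AA (starts at byte 9)
Byte[12]=CF: 2-byte lead, need 1 cont bytes. acc=0xF
Byte[13]=99: continuation. acc=(acc<<6)|0x19=0x3D9
Completed: cp=U+03D9 (starts at byte 12)
Byte[14]=52: 1-byte ASCII. cp=U+0052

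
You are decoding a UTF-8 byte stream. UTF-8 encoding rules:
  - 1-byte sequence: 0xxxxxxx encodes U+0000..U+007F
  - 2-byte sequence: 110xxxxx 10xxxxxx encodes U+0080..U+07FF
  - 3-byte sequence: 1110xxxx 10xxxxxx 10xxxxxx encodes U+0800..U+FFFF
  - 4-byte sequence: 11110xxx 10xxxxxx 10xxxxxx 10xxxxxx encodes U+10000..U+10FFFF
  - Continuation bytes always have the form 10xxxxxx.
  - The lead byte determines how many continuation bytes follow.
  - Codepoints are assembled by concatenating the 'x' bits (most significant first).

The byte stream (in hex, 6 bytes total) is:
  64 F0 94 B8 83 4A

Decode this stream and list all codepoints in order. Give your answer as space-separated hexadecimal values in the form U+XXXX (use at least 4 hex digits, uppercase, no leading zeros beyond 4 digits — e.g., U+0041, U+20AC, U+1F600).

Answer: U+0064 U+14E03 U+004A

Derivation:
Byte[0]=64: 1-byte ASCII. cp=U+0064
Byte[1]=F0: 4-byte lead, need 3 cont bytes. acc=0x0
Byte[2]=94: continuation. acc=(acc<<6)|0x14=0x14
Byte[3]=B8: continuation. acc=(acc<<6)|0x38=0x538
Byte[4]=83: continuation. acc=(acc<<6)|0x03=0x14E03
Completed: cp=U+14E03 (starts at byte 1)
Byte[5]=4A: 1-byte ASCII. cp=U+004A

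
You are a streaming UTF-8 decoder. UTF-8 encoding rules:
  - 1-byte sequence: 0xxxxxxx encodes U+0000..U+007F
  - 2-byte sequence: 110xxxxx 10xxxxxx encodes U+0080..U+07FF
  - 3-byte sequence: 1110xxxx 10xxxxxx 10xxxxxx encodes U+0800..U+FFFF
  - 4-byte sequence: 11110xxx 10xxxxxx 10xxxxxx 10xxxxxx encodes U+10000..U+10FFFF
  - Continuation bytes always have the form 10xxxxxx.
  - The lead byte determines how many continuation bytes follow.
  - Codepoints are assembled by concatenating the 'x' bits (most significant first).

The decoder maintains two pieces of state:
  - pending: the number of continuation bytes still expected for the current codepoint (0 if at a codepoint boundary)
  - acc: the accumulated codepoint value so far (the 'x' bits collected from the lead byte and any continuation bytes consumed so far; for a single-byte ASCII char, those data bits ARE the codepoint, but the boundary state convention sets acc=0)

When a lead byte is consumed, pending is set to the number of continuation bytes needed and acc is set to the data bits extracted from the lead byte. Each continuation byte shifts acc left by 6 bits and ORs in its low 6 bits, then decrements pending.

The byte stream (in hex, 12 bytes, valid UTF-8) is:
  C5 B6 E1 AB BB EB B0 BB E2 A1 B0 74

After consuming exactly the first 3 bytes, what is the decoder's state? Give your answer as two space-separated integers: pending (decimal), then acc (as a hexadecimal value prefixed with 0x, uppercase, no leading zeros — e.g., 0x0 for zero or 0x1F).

Byte[0]=C5: 2-byte lead. pending=1, acc=0x5
Byte[1]=B6: continuation. acc=(acc<<6)|0x36=0x176, pending=0
Byte[2]=E1: 3-byte lead. pending=2, acc=0x1

Answer: 2 0x1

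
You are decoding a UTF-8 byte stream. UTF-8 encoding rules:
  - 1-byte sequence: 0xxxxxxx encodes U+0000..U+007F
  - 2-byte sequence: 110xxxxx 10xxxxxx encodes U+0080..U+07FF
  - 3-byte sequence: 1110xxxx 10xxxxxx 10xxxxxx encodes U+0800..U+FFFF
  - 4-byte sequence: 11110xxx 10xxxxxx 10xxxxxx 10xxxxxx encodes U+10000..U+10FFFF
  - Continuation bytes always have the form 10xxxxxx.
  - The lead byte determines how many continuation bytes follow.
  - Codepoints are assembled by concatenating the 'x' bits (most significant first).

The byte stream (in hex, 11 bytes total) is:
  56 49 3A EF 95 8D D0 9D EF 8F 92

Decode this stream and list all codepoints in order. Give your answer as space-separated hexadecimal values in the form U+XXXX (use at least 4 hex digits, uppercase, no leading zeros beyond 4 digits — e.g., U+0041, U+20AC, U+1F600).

Answer: U+0056 U+0049 U+003A U+F54D U+041D U+F3D2

Derivation:
Byte[0]=56: 1-byte ASCII. cp=U+0056
Byte[1]=49: 1-byte ASCII. cp=U+0049
Byte[2]=3A: 1-byte ASCII. cp=U+003A
Byte[3]=EF: 3-byte lead, need 2 cont bytes. acc=0xF
Byte[4]=95: continuation. acc=(acc<<6)|0x15=0x3D5
Byte[5]=8D: continuation. acc=(acc<<6)|0x0D=0xF54D
Completed: cp=U+F54D (starts at byte 3)
Byte[6]=D0: 2-byte lead, need 1 cont bytes. acc=0x10
Byte[7]=9D: continuation. acc=(acc<<6)|0x1D=0x41D
Completed: cp=U+041D (starts at byte 6)
Byte[8]=EF: 3-byte lead, need 2 cont bytes. acc=0xF
Byte[9]=8F: continuation. acc=(acc<<6)|0x0F=0x3CF
Byte[10]=92: continuation. acc=(acc<<6)|0x12=0xF3D2
Completed: cp=U+F3D2 (starts at byte 8)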